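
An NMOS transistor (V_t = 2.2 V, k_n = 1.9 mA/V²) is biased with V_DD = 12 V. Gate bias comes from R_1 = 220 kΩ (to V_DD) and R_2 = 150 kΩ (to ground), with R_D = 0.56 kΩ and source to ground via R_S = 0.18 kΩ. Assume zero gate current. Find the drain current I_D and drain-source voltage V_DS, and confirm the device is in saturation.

V_G = V_DD·R_2/(R_1+R_2) = 12×150/370 = 4.86 V.
Assume saturation: I_D = (k_n/2)(V_GS − V_t)² with V_GS = V_G − I_D·R_S = 4.86 − 0.18·I_D.
Substituting gives 0.0308·I_D² − 1.91·I_D + 6.75 = 0, with roots I_D = 3.76 or 58.3 mA.
The root I_D = 58.3 mA gives V_GS = -5.64 V ≤ V_t, so take I_D = 3.76 mA.
Then V_GS = 4.19 V and V_DS = V_DD − I_D(R_D+R_S) = 12 − 3.76×0.74 = 9.22 V.
Saturation requires V_DS ≥ V_GS − V_t = 1.99 V; 9.22 ≥ 1.99 ✓.

I_D ≈ 3.8 mA, V_DS ≈ 9.2 V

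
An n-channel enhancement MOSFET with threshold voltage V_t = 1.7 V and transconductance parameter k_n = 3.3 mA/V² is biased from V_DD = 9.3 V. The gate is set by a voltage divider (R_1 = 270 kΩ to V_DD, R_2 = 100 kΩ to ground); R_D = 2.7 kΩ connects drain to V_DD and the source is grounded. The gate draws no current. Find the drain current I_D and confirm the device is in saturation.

V_G = V_DD·R_2/(R_1+R_2) = 9.3×100/370 = 2.51 V. With the source grounded, V_GS = V_G = 2.51 V.
Assume saturation: I_D = (k_n/2)(V_GS − V_t)² = (3.3/2)×(2.51 − 1.7)² = 1.65×0.814² = 1.09 mA.
V_DS = V_DD − I_D·R_D = 9.3 − 1.09×2.7 = 6.35 V.
Saturation requires V_DS ≥ V_GS − V_t = 0.814 V; 6.35 ≥ 0.814 ✓.

I_D ≈ 1.1 mA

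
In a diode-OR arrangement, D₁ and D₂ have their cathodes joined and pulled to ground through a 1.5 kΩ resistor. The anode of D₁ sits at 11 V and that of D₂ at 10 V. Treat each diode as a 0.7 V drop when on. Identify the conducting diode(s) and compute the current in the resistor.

Assume both conduct. Then node N would need to be at both 11−0.7 = 10.3 V and 10−0.7 = 9.3 V, which is impossible.
Assume only D₁ conducts: V_N = 11 − 0.7 = 10.3 V, so I_R = 10.3/1.5 = 6.87 mA.
Check D₂: its anode-to-cathode voltage is 10 − 10.3 = -0.3 V < 0.7 V, so it is off. The assumption is consistent.

Only D₁ conducts; I_R ≈ 6.9 mA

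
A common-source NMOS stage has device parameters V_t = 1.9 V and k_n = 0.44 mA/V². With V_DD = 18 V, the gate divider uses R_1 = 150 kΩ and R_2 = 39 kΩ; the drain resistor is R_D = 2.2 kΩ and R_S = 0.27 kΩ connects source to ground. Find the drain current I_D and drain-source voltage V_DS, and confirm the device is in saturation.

I_D ≈ 0.6 mA, V_DS ≈ 17 V

V_G = V_DD·R_2/(R_1+R_2) = 18×39/189 = 3.71 V.
Assume saturation: I_D = (k_n/2)(V_GS − V_t)² with V_GS = V_G − I_D·R_S = 3.71 − 0.27·I_D.
Substituting gives 0.016·I_D² − 1.22·I_D + 0.724 = 0, with roots I_D = 0.601 or 75.2 mA.
The root I_D = 75.2 mA gives V_GS = -16.6 V ≤ V_t, so take I_D = 0.601 mA.
Then V_GS = 3.55 V and V_DS = V_DD − I_D(R_D+R_S) = 18 − 0.601×2.47 = 16.5 V.
Saturation requires V_DS ≥ V_GS − V_t = 1.65 V; 16.5 ≥ 1.65 ✓.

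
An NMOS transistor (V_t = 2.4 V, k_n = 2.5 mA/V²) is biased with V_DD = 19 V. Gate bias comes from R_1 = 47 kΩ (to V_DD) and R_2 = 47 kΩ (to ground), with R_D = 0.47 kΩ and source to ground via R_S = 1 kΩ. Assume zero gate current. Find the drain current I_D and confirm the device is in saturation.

V_G = V_DD·R_2/(R_1+R_2) = 19×47/94 = 9.5 V.
Assume saturation: I_D = (k_n/2)(V_GS − V_t)² with V_GS = V_G − I_D·R_S = 9.5 − 1·I_D.
Substituting gives 1.25·I_D² − 18.8·I_D + 63 = 0, with roots I_D = 5.08 or 9.92 mA.
The root I_D = 9.92 mA gives V_GS = -0.417 V ≤ V_t, so take I_D = 5.08 mA.
Then V_GS = 4.42 V and V_DS = V_DD − I_D(R_D+R_S) = 19 − 5.08×1.47 = 11.5 V.
Saturation requires V_DS ≥ V_GS − V_t = 2.02 V; 11.5 ≥ 2.02 ✓.

I_D ≈ 5.1 mA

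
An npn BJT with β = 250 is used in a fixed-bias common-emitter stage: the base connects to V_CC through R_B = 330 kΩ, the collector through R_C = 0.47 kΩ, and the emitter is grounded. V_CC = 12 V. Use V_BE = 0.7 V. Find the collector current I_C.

I_C ≈ 8.6 mA

Base loop: V_CC = I_B·R_B + V_BE, so I_B = (12 − 0.7)/330 kΩ = 0.0342 mA.
In the active region I_C = β·I_B = 250 × 0.0342 = 8.56 mA.
Collector loop: V_CE = V_CC − I_C·R_C = 12 − 8.56×0.47 = 7.98 V.
Since V_CE = 7.98 V > V_CE(sat) ≈ 0.2 V, the transistor is in the active region as assumed.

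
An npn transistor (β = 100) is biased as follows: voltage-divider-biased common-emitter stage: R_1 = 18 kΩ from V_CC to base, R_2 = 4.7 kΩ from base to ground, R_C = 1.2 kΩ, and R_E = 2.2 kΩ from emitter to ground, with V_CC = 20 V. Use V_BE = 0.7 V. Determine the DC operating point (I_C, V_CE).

Thevenize the base divider: V_Th = V_CC·R_2/(R_1+R_2) = 20×4.7/22.7 = 4.14 V, R_Th = R_1‖R_2 = 3.73 kΩ.
Base-emitter loop: V_Th = I_B·R_Th + V_BE + (β+1)I_B·R_E, so I_B = (4.14 − 0.7) / (3.73 + 101×2.2) = 0.0152 mA.
I_C = β·I_B = 100×0.0152 = 1.52 mA, and I_E = (β+1)I_B = 1.54 mA.
V_CE = V_CC − I_C·R_C − I_E·R_E = 20 − 1.52×1.2 − 1.54×2.2 = 14.8 V.
V_CE = 14.8 V > 0.2 V confirms active-region operation.

I_C ≈ 1.5 mA, V_CE ≈ 15 V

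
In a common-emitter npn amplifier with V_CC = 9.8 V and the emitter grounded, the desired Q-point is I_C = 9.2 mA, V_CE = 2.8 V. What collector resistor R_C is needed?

Collector loop: V_CC = I_C·R_C + V_CE.
R_C = (V_CC − V_CE)/I_C = (9.8 − 2.8)/9.2 = 0.761 kΩ.

R_C ≈ 0.76 kΩ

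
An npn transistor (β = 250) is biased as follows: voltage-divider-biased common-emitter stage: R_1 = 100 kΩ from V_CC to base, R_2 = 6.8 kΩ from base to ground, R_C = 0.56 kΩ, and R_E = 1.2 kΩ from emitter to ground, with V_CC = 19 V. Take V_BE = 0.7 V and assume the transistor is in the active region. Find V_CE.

Thevenize the base divider: V_Th = V_CC·R_2/(R_1+R_2) = 19×6.8/107 = 1.21 V, R_Th = R_1‖R_2 = 6.37 kΩ.
Base-emitter loop: V_Th = I_B·R_Th + V_BE + (β+1)I_B·R_E, so I_B = (1.21 − 0.7) / (6.37 + 251×1.2) = 0.00166 mA.
I_C = β·I_B = 250×0.00166 = 0.414 mA, and I_E = (β+1)I_B = 0.416 mA.
V_CE = V_CC − I_C·R_C − I_E·R_E = 19 − 0.414×0.56 − 0.416×1.2 = 18.3 V.
V_CE = 18.3 V > 0.2 V confirms active-region operation.

V_CE ≈ 18 V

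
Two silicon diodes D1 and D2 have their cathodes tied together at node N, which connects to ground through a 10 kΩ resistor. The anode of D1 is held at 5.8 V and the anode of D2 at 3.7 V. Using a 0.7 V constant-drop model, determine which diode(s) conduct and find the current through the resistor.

Assume both conduct. Then node N would need to be at both 5.8−0.7 = 5.1 V and 3.7−0.7 = 3 V, which is impossible.
Assume only D1 conducts: V_N = 5.8 − 0.7 = 5.1 V, so I_R = 5.1/10 = 0.51 mA.
Check D2: its anode-to-cathode voltage is 3.7 − 5.1 = -1.4 V < 0.7 V, so it is off. The assumption is consistent.

Only D1 conducts; I_R ≈ 0.51 mA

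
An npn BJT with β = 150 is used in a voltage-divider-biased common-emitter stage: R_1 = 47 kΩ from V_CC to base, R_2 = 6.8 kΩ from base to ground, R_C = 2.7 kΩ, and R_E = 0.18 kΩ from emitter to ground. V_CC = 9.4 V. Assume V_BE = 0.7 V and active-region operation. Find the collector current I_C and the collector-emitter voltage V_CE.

I_C ≈ 2.2 mA, V_CE ≈ 3 V

Thevenize the base divider: V_Th = V_CC·R_2/(R_1+R_2) = 9.4×6.8/53.8 = 1.19 V, R_Th = R_1‖R_2 = 5.94 kΩ.
Base-emitter loop: V_Th = I_B·R_Th + V_BE + (β+1)I_B·R_E, so I_B = (1.19 − 0.7) / (5.94 + 151×0.18) = 0.0147 mA.
I_C = β·I_B = 150×0.0147 = 2.21 mA, and I_E = (β+1)I_B = 2.23 mA.
V_CE = V_CC − I_C·R_C − I_E·R_E = 9.4 − 2.21×2.7 − 2.23×0.18 = 3.03 V.
V_CE = 3.03 V > 0.2 V confirms active-region operation.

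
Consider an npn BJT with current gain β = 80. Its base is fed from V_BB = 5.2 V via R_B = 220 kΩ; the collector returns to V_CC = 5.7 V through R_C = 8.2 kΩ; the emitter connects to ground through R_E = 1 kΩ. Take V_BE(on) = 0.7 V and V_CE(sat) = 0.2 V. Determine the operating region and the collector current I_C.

saturation; I_C ≈ 0.6 mA

Assume active: I_B = (5.2 − 0.7)/(220 + 81×1) = 0.015 mA, I_C = β·I_B = 1.2 mA.
Then V_CE = 5.7 − 1.2×8.2 − 1.21×1 = -5.32 V < 0.2 V — the active assumption fails.
Re-solve with V_CE = 0.2 V. KCL at the emitter: V_E/R_E = (V_BB−0.7−V_E)/R_B + (V_CC−0.2−V_E)/R_C, giving V_E = 0.614 V.
I_C = (V_CC − 0.2 − V_E)/R_C = (5.5 − 0.614)/8.2 = 0.596 mA.
Check: I_B = (4.5 − 0.614)/220 = 0.0177 mA, and β·I_B = 1.41 mA > I_C, confirming saturation.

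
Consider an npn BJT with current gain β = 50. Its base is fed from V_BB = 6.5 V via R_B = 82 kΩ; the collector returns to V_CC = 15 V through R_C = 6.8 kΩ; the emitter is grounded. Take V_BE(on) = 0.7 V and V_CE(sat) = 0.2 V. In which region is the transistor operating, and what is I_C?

Assume active: I_B = (6.5 − 0.7)/82 = 0.0707 mA, giving I_C = β·I_B = 3.54 mA.
But then V_CE = 15 − 3.54×6.8 = -9.05 V < V_CE(sat) = 0.2 V — impossible in the active region.
So the transistor is saturated. With V_CE = 0.2 V, I_C = (V_CC − 0.2)/R_C = 14.8/6.8 = 2.18 mA.
Check: β·I_B = 3.54 mA > I_C = 2.18 mA, confirming saturation.

saturation; I_C ≈ 2.2 mA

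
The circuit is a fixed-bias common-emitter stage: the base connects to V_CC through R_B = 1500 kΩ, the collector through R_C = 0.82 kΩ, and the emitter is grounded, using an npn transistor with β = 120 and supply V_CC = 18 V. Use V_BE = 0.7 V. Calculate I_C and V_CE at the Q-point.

I_C ≈ 1.4 mA, V_CE ≈ 17 V

Base loop: V_CC = I_B·R_B + V_BE, so I_B = (18 − 0.7)/1500 kΩ = 0.0115 mA.
In the active region I_C = β·I_B = 120 × 0.0115 = 1.38 mA.
Collector loop: V_CE = V_CC − I_C·R_C = 18 − 1.38×0.82 = 16.9 V.
Since V_CE = 16.9 V > V_CE(sat) ≈ 0.2 V, the transistor is in the active region as assumed.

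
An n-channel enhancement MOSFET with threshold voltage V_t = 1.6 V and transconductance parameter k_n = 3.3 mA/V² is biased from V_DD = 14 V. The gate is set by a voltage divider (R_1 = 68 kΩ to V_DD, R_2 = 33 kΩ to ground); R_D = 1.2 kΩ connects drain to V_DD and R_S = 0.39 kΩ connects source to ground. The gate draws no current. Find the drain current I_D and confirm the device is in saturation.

I_D ≈ 3.8 mA

V_G = V_DD·R_2/(R_1+R_2) = 14×33/101 = 4.57 V.
Assume saturation: I_D = (k_n/2)(V_GS − V_t)² with V_GS = V_G − I_D·R_S = 4.57 − 0.39·I_D.
Substituting gives 0.251·I_D² − 4.83·I_D + 14.6 = 0, with roots I_D = 3.76 or 15.5 mA.
The root I_D = 15.5 mA gives V_GS = -1.46 V ≤ V_t, so take I_D = 3.76 mA.
Then V_GS = 3.11 V and V_DS = V_DD − I_D(R_D+R_S) = 14 − 3.76×1.59 = 8.03 V.
Saturation requires V_DS ≥ V_GS − V_t = 1.51 V; 8.03 ≥ 1.51 ✓.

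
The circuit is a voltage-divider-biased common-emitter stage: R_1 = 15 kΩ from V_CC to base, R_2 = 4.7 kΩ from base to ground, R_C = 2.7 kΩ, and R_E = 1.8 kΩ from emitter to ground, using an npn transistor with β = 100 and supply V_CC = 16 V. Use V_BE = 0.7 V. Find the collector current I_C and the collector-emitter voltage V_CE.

I_C ≈ 1.7 mA, V_CE ≈ 8.4 V

Thevenize the base divider: V_Th = V_CC·R_2/(R_1+R_2) = 16×4.7/19.7 = 3.82 V, R_Th = R_1‖R_2 = 3.58 kΩ.
Base-emitter loop: V_Th = I_B·R_Th + V_BE + (β+1)I_B·R_E, so I_B = (3.82 − 0.7) / (3.58 + 101×1.8) = 0.0168 mA.
I_C = β·I_B = 100×0.0168 = 1.68 mA, and I_E = (β+1)I_B = 1.7 mA.
V_CE = V_CC − I_C·R_C − I_E·R_E = 16 − 1.68×2.7 − 1.7×1.8 = 8.4 V.
V_CE = 8.4 V > 0.2 V confirms active-region operation.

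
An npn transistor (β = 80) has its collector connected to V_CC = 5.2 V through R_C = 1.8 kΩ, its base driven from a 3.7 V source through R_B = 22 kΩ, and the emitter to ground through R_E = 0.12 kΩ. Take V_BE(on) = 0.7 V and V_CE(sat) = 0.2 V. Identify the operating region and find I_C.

saturation; I_C ≈ 2.6 mA

Assume active: I_B = (3.7 − 0.7)/(22 + 81×0.12) = 0.0946 mA, I_C = β·I_B = 7.57 mA.
Then V_CE = 5.2 − 7.57×1.8 − 7.66×0.12 = -9.34 V < 0.2 V — the active assumption fails.
Re-solve with V_CE = 0.2 V. KCL at the emitter: V_E/R_E = (V_BB−0.7−V_E)/R_B + (V_CC−0.2−V_E)/R_C, giving V_E = 0.326 V.
I_C = (V_CC − 0.2 − V_E)/R_C = (5 − 0.326)/1.8 = 2.6 mA.
Check: I_B = (3 − 0.326)/22 = 0.122 mA, and β·I_B = 9.72 mA > I_C, confirming saturation.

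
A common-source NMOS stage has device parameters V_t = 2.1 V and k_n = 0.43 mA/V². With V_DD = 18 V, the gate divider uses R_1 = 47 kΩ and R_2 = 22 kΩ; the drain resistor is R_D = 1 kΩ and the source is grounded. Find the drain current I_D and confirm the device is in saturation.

I_D ≈ 2.8 mA

V_G = V_DD·R_2/(R_1+R_2) = 18×22/69 = 5.74 V. With the source grounded, V_GS = V_G = 5.74 V.
Assume saturation: I_D = (k_n/2)(V_GS − V_t)² = (0.43/2)×(5.74 − 2.1)² = 0.215×3.64² = 2.85 mA.
V_DS = V_DD − I_D·R_D = 18 − 2.85×1 = 15.2 V.
Saturation requires V_DS ≥ V_GS − V_t = 3.64 V; 15.2 ≥ 3.64 ✓.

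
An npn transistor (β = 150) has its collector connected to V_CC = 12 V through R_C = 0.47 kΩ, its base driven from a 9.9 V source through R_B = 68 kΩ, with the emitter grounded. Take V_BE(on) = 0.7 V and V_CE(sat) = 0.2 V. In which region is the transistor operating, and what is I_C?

Assume active. Base-emitter loop: I_B = (V_BB − V_BE)/R_B = (9.9 − 0.7)/68 = 0.135 mA.
I_C = β·I_B = 150×0.135 = 20.3 mA.
V_CE = V_CC − I_C·R_C = 12 − 20.3×0.47 = 2.46 V > V_CE(sat), so the active-region assumption holds.

active; I_C ≈ 20 mA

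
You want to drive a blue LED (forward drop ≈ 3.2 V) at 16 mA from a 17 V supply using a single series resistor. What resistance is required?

R ≈ 0.86 kΩ

The resistor drops V_S − V_D = 17 − 3.2 = 13.8 V at 16 mA.
R = 13.8 V / 16 mA = 0.863 kΩ.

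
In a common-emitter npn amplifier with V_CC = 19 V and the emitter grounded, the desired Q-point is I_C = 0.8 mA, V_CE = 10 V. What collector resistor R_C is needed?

Collector loop: V_CC = I_C·R_C + V_CE.
R_C = (V_CC − V_CE)/I_C = (19 − 10)/0.8 = 11.2 kΩ.

R_C ≈ 11 kΩ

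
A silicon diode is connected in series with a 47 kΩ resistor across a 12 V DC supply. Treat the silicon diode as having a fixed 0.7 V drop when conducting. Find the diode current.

KVL around the loop: 12 = V_D + I·R = 0.7 + I × 47 kΩ.
So I = (12 − 0.7) / 47 kΩ = 11.3 / 47 = 0.24 mA.

I ≈ 0.24 mA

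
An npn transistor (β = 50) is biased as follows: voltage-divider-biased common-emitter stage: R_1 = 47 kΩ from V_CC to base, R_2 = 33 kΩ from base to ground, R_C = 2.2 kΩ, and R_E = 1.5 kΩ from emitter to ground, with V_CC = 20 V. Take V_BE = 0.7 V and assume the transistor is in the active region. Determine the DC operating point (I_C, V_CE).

Thevenize the base divider: V_Th = V_CC·R_2/(R_1+R_2) = 20×33/80 = 8.25 V, R_Th = R_1‖R_2 = 19.4 kΩ.
Base-emitter loop: V_Th = I_B·R_Th + V_BE + (β+1)I_B·R_E, so I_B = (8.25 − 0.7) / (19.4 + 51×1.5) = 0.0787 mA.
I_C = β·I_B = 50×0.0787 = 3.94 mA, and I_E = (β+1)I_B = 4.02 mA.
V_CE = V_CC − I_C·R_C − I_E·R_E = 20 − 3.94×2.2 − 4.02×1.5 = 5.32 V.
V_CE = 5.32 V > 0.2 V confirms active-region operation.

I_C ≈ 3.9 mA, V_CE ≈ 5.3 V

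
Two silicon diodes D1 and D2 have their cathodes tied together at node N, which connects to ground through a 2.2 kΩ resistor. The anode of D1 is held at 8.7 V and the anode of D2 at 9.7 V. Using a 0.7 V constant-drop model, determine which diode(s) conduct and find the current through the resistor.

Only D2 conducts; I_R ≈ 4.1 mA

Assume both conduct. Then node N would need to be at both 8.7−0.7 = 8 V and 9.7−0.7 = 9 V, which is impossible.
Assume only D2 conducts: V_N = 9.7 − 0.7 = 9 V, so I_R = 9/2.2 = 4.09 mA.
Check D1: its anode-to-cathode voltage is 8.7 − 9 = -0.3 V < 0.7 V, so it is off. The assumption is consistent.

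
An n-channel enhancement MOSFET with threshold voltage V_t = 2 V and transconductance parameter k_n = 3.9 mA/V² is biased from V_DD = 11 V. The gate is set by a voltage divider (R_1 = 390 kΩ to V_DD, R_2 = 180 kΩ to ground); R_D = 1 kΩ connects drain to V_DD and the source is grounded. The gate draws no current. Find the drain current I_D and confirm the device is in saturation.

V_G = V_DD·R_2/(R_1+R_2) = 11×180/570 = 3.47 V. With the source grounded, V_GS = V_G = 3.47 V.
Assume saturation: I_D = (k_n/2)(V_GS − V_t)² = (3.9/2)×(3.47 − 2)² = 1.95×1.47² = 4.23 mA.
V_DS = V_DD − I_D·R_D = 11 − 4.23×1 = 6.77 V.
Saturation requires V_DS ≥ V_GS − V_t = 1.47 V; 6.77 ≥ 1.47 ✓.

I_D ≈ 4.2 mA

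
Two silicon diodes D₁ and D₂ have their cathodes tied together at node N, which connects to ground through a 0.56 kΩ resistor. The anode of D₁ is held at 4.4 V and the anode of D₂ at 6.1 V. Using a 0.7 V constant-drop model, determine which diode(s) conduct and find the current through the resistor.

Assume both conduct. Then node N would need to be at both 4.4−0.7 = 3.7 V and 6.1−0.7 = 5.4 V, which is impossible.
Assume only D₂ conducts: V_N = 6.1 − 0.7 = 5.4 V, so I_R = 5.4/0.56 = 9.64 mA.
Check D₁: its anode-to-cathode voltage is 4.4 − 5.4 = -1 V < 0.7 V, so it is off. The assumption is consistent.

Only D₂ conducts; I_R ≈ 9.6 mA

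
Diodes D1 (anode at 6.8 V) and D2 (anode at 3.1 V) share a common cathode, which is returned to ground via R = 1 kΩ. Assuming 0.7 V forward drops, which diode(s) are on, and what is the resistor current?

Assume both conduct. Then node N would need to be at both 6.8−0.7 = 6.1 V and 3.1−0.7 = 2.4 V, which is impossible.
Assume only D1 conducts: V_N = 6.8 − 0.7 = 6.1 V, so I_R = 6.1/1 = 6.1 mA.
Check D2: its anode-to-cathode voltage is 3.1 − 6.1 = -3 V < 0.7 V, so it is off. The assumption is consistent.

Only D1 conducts; I_R ≈ 6.1 mA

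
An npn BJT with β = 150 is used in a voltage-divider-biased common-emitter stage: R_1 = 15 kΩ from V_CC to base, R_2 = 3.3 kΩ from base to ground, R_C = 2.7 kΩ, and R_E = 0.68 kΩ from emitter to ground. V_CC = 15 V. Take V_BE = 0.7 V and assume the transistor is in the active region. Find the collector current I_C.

Thevenize the base divider: V_Th = V_CC·R_2/(R_1+R_2) = 15×3.3/18.3 = 2.7 V, R_Th = R_1‖R_2 = 2.7 kΩ.
Base-emitter loop: V_Th = I_B·R_Th + V_BE + (β+1)I_B·R_E, so I_B = (2.7 − 0.7) / (2.7 + 151×0.68) = 0.019 mA.
I_C = β·I_B = 150×0.019 = 2.85 mA, and I_E = (β+1)I_B = 2.87 mA.
V_CE = V_CC − I_C·R_C − I_E·R_E = 15 − 2.85×2.7 − 2.87×0.68 = 5.34 V.
V_CE = 5.34 V > 0.2 V confirms active-region operation.

I_C ≈ 2.9 mA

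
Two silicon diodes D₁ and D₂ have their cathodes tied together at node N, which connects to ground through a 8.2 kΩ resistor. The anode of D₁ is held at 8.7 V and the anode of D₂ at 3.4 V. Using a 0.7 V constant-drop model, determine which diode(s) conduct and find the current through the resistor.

Only D₁ conducts; I_R ≈ 0.98 mA

Assume both conduct. Then node N would need to be at both 8.7−0.7 = 8 V and 3.4−0.7 = 2.7 V, which is impossible.
Assume only D₁ conducts: V_N = 8.7 − 0.7 = 8 V, so I_R = 8/8.2 = 0.976 mA.
Check D₂: its anode-to-cathode voltage is 3.4 − 8 = -4.6 V < 0.7 V, so it is off. The assumption is consistent.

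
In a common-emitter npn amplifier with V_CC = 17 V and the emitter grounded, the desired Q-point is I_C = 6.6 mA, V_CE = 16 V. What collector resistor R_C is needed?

Collector loop: V_CC = I_C·R_C + V_CE.
R_C = (V_CC − V_CE)/I_C = (17 − 16)/6.6 = 0.152 kΩ.

R_C ≈ 0.15 kΩ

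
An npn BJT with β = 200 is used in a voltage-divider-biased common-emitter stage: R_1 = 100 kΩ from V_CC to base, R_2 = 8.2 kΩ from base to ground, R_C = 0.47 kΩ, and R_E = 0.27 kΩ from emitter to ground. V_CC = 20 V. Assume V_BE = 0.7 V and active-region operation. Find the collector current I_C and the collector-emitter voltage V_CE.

I_C ≈ 2.6 mA, V_CE ≈ 18 V

Thevenize the base divider: V_Th = V_CC·R_2/(R_1+R_2) = 20×8.2/108 = 1.52 V, R_Th = R_1‖R_2 = 7.58 kΩ.
Base-emitter loop: V_Th = I_B·R_Th + V_BE + (β+1)I_B·R_E, so I_B = (1.52 − 0.7) / (7.58 + 201×0.27) = 0.0132 mA.
I_C = β·I_B = 200×0.0132 = 2.64 mA, and I_E = (β+1)I_B = 2.65 mA.
V_CE = V_CC − I_C·R_C − I_E·R_E = 20 − 2.64×0.47 − 2.65×0.27 = 18 V.
V_CE = 18 V > 0.2 V confirms active-region operation.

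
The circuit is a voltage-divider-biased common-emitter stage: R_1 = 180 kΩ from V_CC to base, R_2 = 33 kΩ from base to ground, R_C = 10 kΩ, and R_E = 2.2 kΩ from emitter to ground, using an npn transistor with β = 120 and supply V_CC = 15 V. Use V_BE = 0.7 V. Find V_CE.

Thevenize the base divider: V_Th = V_CC·R_2/(R_1+R_2) = 15×33/213 = 2.32 V, R_Th = R_1‖R_2 = 27.9 kΩ.
Base-emitter loop: V_Th = I_B·R_Th + V_BE + (β+1)I_B·R_E, so I_B = (2.32 − 0.7) / (27.9 + 121×2.2) = 0.00552 mA.
I_C = β·I_B = 120×0.00552 = 0.663 mA, and I_E = (β+1)I_B = 0.668 mA.
V_CE = V_CC − I_C·R_C − I_E·R_E = 15 − 0.663×10 − 0.668×2.2 = 6.9 V.
V_CE = 6.9 V > 0.2 V confirms active-region operation.

V_CE ≈ 6.9 V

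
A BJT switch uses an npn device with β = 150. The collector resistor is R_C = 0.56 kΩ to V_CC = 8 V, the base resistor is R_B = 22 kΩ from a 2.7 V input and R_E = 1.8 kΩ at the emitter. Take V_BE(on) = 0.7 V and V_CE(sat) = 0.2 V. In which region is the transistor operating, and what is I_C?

active; I_C ≈ 1 mA

Assume active. Base-emitter loop: I_B = (V_BB − V_BE)/(R_B + (β+1)R_E) = (2.7 − 0.7)/(22 + 151×1.8) = 0.00681 mA.
I_C = β·I_B = 150×0.00681 = 1.02 mA.
V_CE = V_CC − I_C·R_C − I_E·R_E = 8 − 1.02×0.56 − 1.03×1.8 = 5.58 V > V_CE(sat), so the active-region assumption holds.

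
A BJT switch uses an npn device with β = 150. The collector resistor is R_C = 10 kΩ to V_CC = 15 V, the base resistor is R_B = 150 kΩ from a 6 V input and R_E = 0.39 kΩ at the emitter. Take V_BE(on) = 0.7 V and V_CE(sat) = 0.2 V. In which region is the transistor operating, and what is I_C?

Assume active: I_B = (6 − 0.7)/(150 + 151×0.39) = 0.0254 mA, I_C = β·I_B = 3.81 mA.
Then V_CE = 15 − 3.81×10 − 3.83×0.39 = -24.6 V < 0.2 V — the active assumption fails.
Re-solve with V_CE = 0.2 V. KCL at the emitter: V_E/R_E = (V_BB−0.7−V_E)/R_B + (V_CC−0.2−V_E)/R_C, giving V_E = 0.567 V.
I_C = (V_CC − 0.2 − V_E)/R_C = (14.8 − 0.567)/10 = 1.42 mA.
Check: I_B = (5.3 − 0.567)/150 = 0.0316 mA, and β·I_B = 4.73 mA > I_C, confirming saturation.

saturation; I_C ≈ 1.4 mA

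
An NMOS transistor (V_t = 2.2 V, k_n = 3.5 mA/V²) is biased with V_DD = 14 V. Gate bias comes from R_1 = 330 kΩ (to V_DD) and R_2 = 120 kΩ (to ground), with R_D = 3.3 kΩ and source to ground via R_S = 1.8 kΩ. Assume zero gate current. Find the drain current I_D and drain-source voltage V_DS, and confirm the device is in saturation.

I_D ≈ 0.54 mA, V_DS ≈ 11 V

V_G = V_DD·R_2/(R_1+R_2) = 14×120/450 = 3.73 V.
Assume saturation: I_D = (k_n/2)(V_GS − V_t)² with V_GS = V_G − I_D·R_S = 3.73 − 1.8·I_D.
Substituting gives 5.67·I_D² − 10.7·I_D + 4.11 = 0, with roots I_D = 0.543 or 1.34 mA.
The root I_D = 1.34 mA gives V_GS = 1.33 V ≤ V_t, so take I_D = 0.543 mA.
Then V_GS = 2.76 V and V_DS = V_DD − I_D(R_D+R_S) = 14 − 0.543×5.1 = 11.2 V.
Saturation requires V_DS ≥ V_GS − V_t = 0.557 V; 11.2 ≥ 0.557 ✓.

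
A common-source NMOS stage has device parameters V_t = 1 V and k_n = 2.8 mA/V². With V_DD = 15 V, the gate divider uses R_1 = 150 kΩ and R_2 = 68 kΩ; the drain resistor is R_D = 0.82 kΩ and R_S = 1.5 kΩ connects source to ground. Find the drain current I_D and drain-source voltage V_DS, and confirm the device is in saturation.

V_G = V_DD·R_2/(R_1+R_2) = 15×68/218 = 4.68 V.
Assume saturation: I_D = (k_n/2)(V_GS − V_t)² with V_GS = V_G − I_D·R_S = 4.68 − 1.5·I_D.
Substituting gives 3.15·I_D² − 16.5·I_D + 18.9 = 0, with roots I_D = 1.71 or 3.51 mA.
The root I_D = 3.51 mA gives V_GS = -0.583 V ≤ V_t, so take I_D = 1.71 mA.
Then V_GS = 2.11 V and V_DS = V_DD − I_D(R_D+R_S) = 15 − 1.71×2.32 = 11 V.
Saturation requires V_DS ≥ V_GS − V_t = 1.11 V; 11 ≥ 1.11 ✓.

I_D ≈ 1.7 mA, V_DS ≈ 11 V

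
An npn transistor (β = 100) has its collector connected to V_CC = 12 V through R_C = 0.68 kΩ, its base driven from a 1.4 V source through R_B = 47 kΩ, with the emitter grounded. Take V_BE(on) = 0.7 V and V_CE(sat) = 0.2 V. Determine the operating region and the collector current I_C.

Assume active. Base-emitter loop: I_B = (V_BB − V_BE)/R_B = (1.4 − 0.7)/47 = 0.0149 mA.
I_C = β·I_B = 100×0.0149 = 1.49 mA.
V_CE = V_CC − I_C·R_C = 12 − 1.49×0.68 = 11 V > V_CE(sat), so the active-region assumption holds.

active; I_C ≈ 1.5 mA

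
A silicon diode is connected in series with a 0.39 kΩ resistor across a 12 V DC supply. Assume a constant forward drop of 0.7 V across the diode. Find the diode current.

KVL around the loop: 12 = V_D + I·R = 0.7 + I × 0.39 kΩ.
So I = (12 − 0.7) / 0.39 kΩ = 11.3 / 0.39 = 29 mA.

I ≈ 29 mA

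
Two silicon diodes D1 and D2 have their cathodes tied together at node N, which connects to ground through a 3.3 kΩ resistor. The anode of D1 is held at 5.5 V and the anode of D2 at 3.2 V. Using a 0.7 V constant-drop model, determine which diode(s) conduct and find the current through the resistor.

Only D1 conducts; I_R ≈ 1.5 mA

Assume both conduct. Then node N would need to be at both 5.5−0.7 = 4.8 V and 3.2−0.7 = 2.5 V, which is impossible.
Assume only D1 conducts: V_N = 5.5 − 0.7 = 4.8 V, so I_R = 4.8/3.3 = 1.45 mA.
Check D2: its anode-to-cathode voltage is 3.2 − 4.8 = -1.6 V < 0.7 V, so it is off. The assumption is consistent.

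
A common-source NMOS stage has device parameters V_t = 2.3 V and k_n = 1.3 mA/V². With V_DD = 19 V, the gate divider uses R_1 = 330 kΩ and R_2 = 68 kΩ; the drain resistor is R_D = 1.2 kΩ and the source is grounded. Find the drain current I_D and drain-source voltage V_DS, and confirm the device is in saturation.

V_G = V_DD·R_2/(R_1+R_2) = 19×68/398 = 3.25 V. With the source grounded, V_GS = V_G = 3.25 V.
Assume saturation: I_D = (k_n/2)(V_GS − V_t)² = (1.3/2)×(3.25 − 2.3)² = 0.65×0.946² = 0.582 mA.
V_DS = V_DD − I_D·R_D = 19 − 0.582×1.2 = 18.3 V.
Saturation requires V_DS ≥ V_GS − V_t = 0.946 V; 18.3 ≥ 0.946 ✓.

I_D ≈ 0.58 mA, V_DS ≈ 18 V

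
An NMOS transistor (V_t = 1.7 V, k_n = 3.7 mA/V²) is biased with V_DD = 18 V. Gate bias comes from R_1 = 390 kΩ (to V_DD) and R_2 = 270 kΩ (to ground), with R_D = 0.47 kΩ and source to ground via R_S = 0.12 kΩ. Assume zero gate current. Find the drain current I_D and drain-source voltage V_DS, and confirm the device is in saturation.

V_G = V_DD·R_2/(R_1+R_2) = 18×270/660 = 7.36 V.
Assume saturation: I_D = (k_n/2)(V_GS − V_t)² with V_GS = V_G − I_D·R_S = 7.36 − 0.12·I_D.
Substituting gives 0.0266·I_D² − 3.51·I_D + 59.3 = 0, with roots I_D = 19.9 or 112 mA.
The root I_D = 112 mA gives V_GS = -6.08 V ≤ V_t, so take I_D = 19.9 mA.
Then V_GS = 4.98 V and V_DS = V_DD − I_D(R_D+R_S) = 18 − 19.9×0.59 = 6.27 V.
Saturation requires V_DS ≥ V_GS − V_t = 3.28 V; 6.27 ≥ 3.28 ✓.

I_D ≈ 20 mA, V_DS ≈ 6.3 V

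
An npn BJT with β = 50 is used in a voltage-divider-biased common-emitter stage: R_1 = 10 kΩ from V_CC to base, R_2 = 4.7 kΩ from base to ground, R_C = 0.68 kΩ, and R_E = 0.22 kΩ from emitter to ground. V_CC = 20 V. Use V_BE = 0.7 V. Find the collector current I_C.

I_C ≈ 20 mA

Thevenize the base divider: V_Th = V_CC·R_2/(R_1+R_2) = 20×4.7/14.7 = 6.39 V, R_Th = R_1‖R_2 = 3.2 kΩ.
Base-emitter loop: V_Th = I_B·R_Th + V_BE + (β+1)I_B·R_E, so I_B = (6.39 − 0.7) / (3.2 + 51×0.22) = 0.395 mA.
I_C = β·I_B = 50×0.395 = 19.7 mA, and I_E = (β+1)I_B = 20.1 mA.
V_CE = V_CC − I_C·R_C − I_E·R_E = 20 − 19.7×0.68 − 20.1×0.22 = 2.14 V.
V_CE = 2.14 V > 0.2 V confirms active-region operation.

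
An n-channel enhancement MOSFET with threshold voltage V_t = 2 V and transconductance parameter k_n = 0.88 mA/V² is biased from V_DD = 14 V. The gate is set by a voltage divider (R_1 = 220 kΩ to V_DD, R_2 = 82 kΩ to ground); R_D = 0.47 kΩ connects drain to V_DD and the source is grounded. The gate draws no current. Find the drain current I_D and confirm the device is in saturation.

I_D ≈ 1.4 mA

V_G = V_DD·R_2/(R_1+R_2) = 14×82/302 = 3.8 V. With the source grounded, V_GS = V_G = 3.8 V.
Assume saturation: I_D = (k_n/2)(V_GS − V_t)² = (0.88/2)×(3.8 − 2)² = 0.44×1.8² = 1.43 mA.
V_DS = V_DD − I_D·R_D = 14 − 1.43×0.47 = 13.3 V.
Saturation requires V_DS ≥ V_GS − V_t = 1.8 V; 13.3 ≥ 1.8 ✓.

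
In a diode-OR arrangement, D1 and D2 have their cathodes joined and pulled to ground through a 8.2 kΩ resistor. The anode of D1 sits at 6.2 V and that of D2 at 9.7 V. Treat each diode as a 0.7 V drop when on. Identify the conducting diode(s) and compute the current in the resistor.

Only D2 conducts; I_R ≈ 1.1 mA

Assume both conduct. Then node N would need to be at both 6.2−0.7 = 5.5 V and 9.7−0.7 = 9 V, which is impossible.
Assume only D2 conducts: V_N = 9.7 − 0.7 = 9 V, so I_R = 9/8.2 = 1.1 mA.
Check D1: its anode-to-cathode voltage is 6.2 − 9 = -2.8 V < 0.7 V, so it is off. The assumption is consistent.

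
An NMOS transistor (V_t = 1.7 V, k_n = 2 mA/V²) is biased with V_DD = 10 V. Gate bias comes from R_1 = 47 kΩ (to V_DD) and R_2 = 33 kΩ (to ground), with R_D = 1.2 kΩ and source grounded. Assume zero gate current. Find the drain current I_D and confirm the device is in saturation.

V_G = V_DD·R_2/(R_1+R_2) = 10×33/80 = 4.12 V. With the source grounded, V_GS = V_G = 4.12 V.
Assume saturation: I_D = (k_n/2)(V_GS − V_t)² = (2/2)×(4.12 − 1.7)² = 1×2.42² = 5.88 mA.
V_DS = V_DD − I_D·R_D = 10 − 5.88×1.2 = 2.94 V.
Saturation requires V_DS ≥ V_GS − V_t = 2.42 V; 2.94 ≥ 2.42 ✓.

I_D ≈ 5.9 mA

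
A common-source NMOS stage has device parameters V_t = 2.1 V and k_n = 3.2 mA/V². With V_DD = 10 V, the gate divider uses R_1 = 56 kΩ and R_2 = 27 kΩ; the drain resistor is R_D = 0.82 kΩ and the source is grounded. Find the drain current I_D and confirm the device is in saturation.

I_D ≈ 2.1 mA

V_G = V_DD·R_2/(R_1+R_2) = 10×27/83 = 3.25 V. With the source grounded, V_GS = V_G = 3.25 V.
Assume saturation: I_D = (k_n/2)(V_GS − V_t)² = (3.2/2)×(3.25 − 2.1)² = 1.6×1.15² = 2.13 mA.
V_DS = V_DD − I_D·R_D = 10 − 2.13×0.82 = 8.26 V.
Saturation requires V_DS ≥ V_GS − V_t = 1.15 V; 8.26 ≥ 1.15 ✓.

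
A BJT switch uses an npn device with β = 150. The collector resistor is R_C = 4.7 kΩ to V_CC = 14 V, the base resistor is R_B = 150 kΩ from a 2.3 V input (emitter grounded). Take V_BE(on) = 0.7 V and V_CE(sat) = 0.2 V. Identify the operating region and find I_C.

active; I_C ≈ 1.6 mA

Assume active. Base-emitter loop: I_B = (V_BB − V_BE)/R_B = (2.3 − 0.7)/150 = 0.0107 mA.
I_C = β·I_B = 150×0.0107 = 1.6 mA.
V_CE = V_CC − I_C·R_C = 14 − 1.6×4.7 = 6.48 V > V_CE(sat), so the active-region assumption holds.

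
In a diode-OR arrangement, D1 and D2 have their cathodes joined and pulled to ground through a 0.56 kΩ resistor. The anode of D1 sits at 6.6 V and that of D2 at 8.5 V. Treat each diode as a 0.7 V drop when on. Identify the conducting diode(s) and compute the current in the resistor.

Only D2 conducts; I_R ≈ 14 mA

Assume both conduct. Then node N would need to be at both 6.6−0.7 = 5.9 V and 8.5−0.7 = 7.8 V, which is impossible.
Assume only D2 conducts: V_N = 8.5 − 0.7 = 7.8 V, so I_R = 7.8/0.56 = 13.9 mA.
Check D1: its anode-to-cathode voltage is 6.6 − 7.8 = -1.2 V < 0.7 V, so it is off. The assumption is consistent.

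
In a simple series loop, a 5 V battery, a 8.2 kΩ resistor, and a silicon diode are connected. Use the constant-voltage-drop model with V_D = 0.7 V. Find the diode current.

I ≈ 0.52 mA

KVL around the loop: 5 = V_D + I·R = 0.7 + I × 8.2 kΩ.
So I = (5 − 0.7) / 8.2 kΩ = 4.3 / 8.2 = 0.524 mA.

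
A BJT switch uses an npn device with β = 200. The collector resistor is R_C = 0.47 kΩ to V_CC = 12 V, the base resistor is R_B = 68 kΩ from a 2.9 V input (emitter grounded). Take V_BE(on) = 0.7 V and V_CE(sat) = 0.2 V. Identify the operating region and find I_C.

Assume active. Base-emitter loop: I_B = (V_BB − V_BE)/R_B = (2.9 − 0.7)/68 = 0.0324 mA.
I_C = β·I_B = 200×0.0324 = 6.47 mA.
V_CE = V_CC − I_C·R_C = 12 − 6.47×0.47 = 8.96 V > V_CE(sat), so the active-region assumption holds.

active; I_C ≈ 6.5 mA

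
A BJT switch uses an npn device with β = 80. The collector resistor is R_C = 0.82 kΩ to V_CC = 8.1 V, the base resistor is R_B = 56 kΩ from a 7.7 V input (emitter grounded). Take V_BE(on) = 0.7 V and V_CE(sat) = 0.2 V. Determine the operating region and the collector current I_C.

Assume active: I_B = (7.7 − 0.7)/56 = 0.125 mA, giving I_C = β·I_B = 10 mA.
But then V_CE = 8.1 − 10×0.82 = -0.1 V < V_CE(sat) = 0.2 V — impossible in the active region.
So the transistor is saturated. With V_CE = 0.2 V, I_C = (V_CC − 0.2)/R_C = 7.9/0.82 = 9.63 mA.
Check: β·I_B = 10 mA > I_C = 9.63 mA, confirming saturation.

saturation; I_C ≈ 9.6 mA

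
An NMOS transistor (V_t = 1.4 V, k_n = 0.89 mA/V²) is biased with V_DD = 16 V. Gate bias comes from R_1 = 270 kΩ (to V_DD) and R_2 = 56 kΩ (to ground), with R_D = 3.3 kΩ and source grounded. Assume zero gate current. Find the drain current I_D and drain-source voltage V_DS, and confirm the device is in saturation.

V_G = V_DD·R_2/(R_1+R_2) = 16×56/326 = 2.75 V. With the source grounded, V_GS = V_G = 2.75 V.
Assume saturation: I_D = (k_n/2)(V_GS − V_t)² = (0.89/2)×(2.75 − 1.4)² = 0.445×1.35² = 0.809 mA.
V_DS = V_DD − I_D·R_D = 16 − 0.809×3.3 = 13.3 V.
Saturation requires V_DS ≥ V_GS − V_t = 1.35 V; 13.3 ≥ 1.35 ✓.

I_D ≈ 0.81 mA, V_DS ≈ 13 V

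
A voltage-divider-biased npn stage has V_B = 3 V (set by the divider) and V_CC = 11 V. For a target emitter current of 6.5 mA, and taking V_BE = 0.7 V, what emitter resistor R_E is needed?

R_E ≈ 0.35 kΩ

V_E = V_B − V_BE = 3 − 0.7 = 2.3 V.
R_E = V_E / I_E = 2.3 / 6.5 = 0.354 kΩ.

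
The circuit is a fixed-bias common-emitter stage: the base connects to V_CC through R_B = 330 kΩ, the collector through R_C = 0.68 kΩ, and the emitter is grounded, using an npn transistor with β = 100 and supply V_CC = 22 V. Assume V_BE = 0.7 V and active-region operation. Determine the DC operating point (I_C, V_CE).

I_C ≈ 6.5 mA, V_CE ≈ 18 V

Base loop: V_CC = I_B·R_B + V_BE, so I_B = (22 − 0.7)/330 kΩ = 0.0645 mA.
In the active region I_C = β·I_B = 100 × 0.0645 = 6.45 mA.
Collector loop: V_CE = V_CC − I_C·R_C = 22 − 6.45×0.68 = 17.6 V.
Since V_CE = 17.6 V > V_CE(sat) ≈ 0.2 V, the transistor is in the active region as assumed.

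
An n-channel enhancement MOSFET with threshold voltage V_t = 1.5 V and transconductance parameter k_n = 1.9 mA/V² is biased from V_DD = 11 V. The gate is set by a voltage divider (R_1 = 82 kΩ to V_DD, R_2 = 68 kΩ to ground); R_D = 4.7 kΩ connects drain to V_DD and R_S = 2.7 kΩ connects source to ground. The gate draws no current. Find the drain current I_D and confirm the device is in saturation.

V_G = V_DD·R_2/(R_1+R_2) = 11×68/150 = 4.99 V.
Assume saturation: I_D = (k_n/2)(V_GS − V_t)² with V_GS = V_G − I_D·R_S = 4.99 − 2.7·I_D.
Substituting gives 6.93·I_D² − 18.9·I_D + 11.5 = 0, with roots I_D = 0.926 or 1.8 mA.
The root I_D = 1.8 mA gives V_GS = 0.123 V ≤ V_t, so take I_D = 0.926 mA.
Then V_GS = 2.49 V and V_DS = V_DD − I_D(R_D+R_S) = 11 − 0.926×7.4 = 4.15 V.
Saturation requires V_DS ≥ V_GS − V_t = 0.987 V; 4.15 ≥ 0.987 ✓.

I_D ≈ 0.93 mA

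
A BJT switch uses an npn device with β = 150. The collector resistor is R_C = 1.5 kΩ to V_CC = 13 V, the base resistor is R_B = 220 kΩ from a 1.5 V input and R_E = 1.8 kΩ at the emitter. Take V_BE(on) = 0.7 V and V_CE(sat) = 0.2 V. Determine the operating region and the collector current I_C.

Assume active. Base-emitter loop: I_B = (V_BB − V_BE)/(R_B + (β+1)R_E) = (1.5 − 0.7)/(220 + 151×1.8) = 0.00163 mA.
I_C = β·I_B = 150×0.00163 = 0.244 mA.
V_CE = V_CC − I_C·R_C − I_E·R_E = 13 − 0.244×1.5 − 0.246×1.8 = 12.2 V > V_CE(sat), so the active-region assumption holds.

active; I_C ≈ 0.24 mA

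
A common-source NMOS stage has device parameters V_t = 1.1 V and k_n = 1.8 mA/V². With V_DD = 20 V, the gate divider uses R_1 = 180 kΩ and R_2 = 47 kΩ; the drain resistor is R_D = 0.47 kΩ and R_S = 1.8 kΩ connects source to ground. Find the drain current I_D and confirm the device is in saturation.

I_D ≈ 1.1 mA

V_G = V_DD·R_2/(R_1+R_2) = 20×47/227 = 4.14 V.
Assume saturation: I_D = (k_n/2)(V_GS − V_t)² with V_GS = V_G − I_D·R_S = 4.14 − 1.8·I_D.
Substituting gives 2.92·I_D² − 10.9·I_D + 8.32 = 0, with roots I_D = 1.08 or 2.64 mA.
The root I_D = 2.64 mA gives V_GS = -0.613 V ≤ V_t, so take I_D = 1.08 mA.
Then V_GS = 2.2 V and V_DS = V_DD − I_D(R_D+R_S) = 20 − 1.08×2.27 = 17.5 V.
Saturation requires V_DS ≥ V_GS − V_t = 1.1 V; 17.5 ≥ 1.1 ✓.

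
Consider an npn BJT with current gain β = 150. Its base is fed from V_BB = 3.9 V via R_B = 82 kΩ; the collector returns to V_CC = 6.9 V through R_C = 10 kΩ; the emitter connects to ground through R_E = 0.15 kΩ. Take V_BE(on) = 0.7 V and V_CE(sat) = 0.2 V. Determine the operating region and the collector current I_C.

saturation; I_C ≈ 0.66 mA

Assume active: I_B = (3.9 − 0.7)/(82 + 151×0.15) = 0.0306 mA, I_C = β·I_B = 4.59 mA.
Then V_CE = 6.9 − 4.59×10 − 4.62×0.15 = -39.7 V < 0.2 V — the active assumption fails.
Re-solve with V_CE = 0.2 V. KCL at the emitter: V_E/R_E = (V_BB−0.7−V_E)/R_B + (V_CC−0.2−V_E)/R_C, giving V_E = 0.105 V.
I_C = (V_CC − 0.2 − V_E)/R_C = (6.7 − 0.105)/10 = 0.66 mA.
Check: I_B = (3.2 − 0.105)/82 = 0.0377 mA, and β·I_B = 5.66 mA > I_C, confirming saturation.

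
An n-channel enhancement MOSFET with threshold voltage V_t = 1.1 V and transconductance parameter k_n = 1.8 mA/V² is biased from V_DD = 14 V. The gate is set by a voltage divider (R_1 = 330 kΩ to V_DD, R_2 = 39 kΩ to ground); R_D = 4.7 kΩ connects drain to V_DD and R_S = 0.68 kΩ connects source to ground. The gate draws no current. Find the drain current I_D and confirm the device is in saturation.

V_G = V_DD·R_2/(R_1+R_2) = 14×39/369 = 1.48 V.
Assume saturation: I_D = (k_n/2)(V_GS − V_t)² with V_GS = V_G − I_D·R_S = 1.48 − 0.68·I_D.
Substituting gives 0.416·I_D² − 1.46·I_D + 0.13 = 0, with roots I_D = 0.0909 or 3.43 mA.
The root I_D = 3.43 mA gives V_GS = -0.852 V ≤ V_t, so take I_D = 0.0909 mA.
Then V_GS = 1.42 V and V_DS = V_DD − I_D(R_D+R_S) = 14 − 0.0909×5.38 = 13.5 V.
Saturation requires V_DS ≥ V_GS − V_t = 0.318 V; 13.5 ≥ 0.318 ✓.

I_D ≈ 0.091 mA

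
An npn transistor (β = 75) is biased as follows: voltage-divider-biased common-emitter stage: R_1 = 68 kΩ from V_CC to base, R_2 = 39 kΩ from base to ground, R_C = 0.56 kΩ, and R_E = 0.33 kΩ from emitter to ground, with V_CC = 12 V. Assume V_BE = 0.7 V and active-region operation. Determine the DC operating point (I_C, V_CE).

I_C ≈ 5.5 mA, V_CE ≈ 7.1 V

Thevenize the base divider: V_Th = V_CC·R_2/(R_1+R_2) = 12×39/107 = 4.37 V, R_Th = R_1‖R_2 = 24.8 kΩ.
Base-emitter loop: V_Th = I_B·R_Th + V_BE + (β+1)I_B·R_E, so I_B = (4.37 − 0.7) / (24.8 + 76×0.33) = 0.0737 mA.
I_C = β·I_B = 75×0.0737 = 5.53 mA, and I_E = (β+1)I_B = 5.6 mA.
V_CE = V_CC − I_C·R_C − I_E·R_E = 12 − 5.53×0.56 − 5.6×0.33 = 7.06 V.
V_CE = 7.06 V > 0.2 V confirms active-region operation.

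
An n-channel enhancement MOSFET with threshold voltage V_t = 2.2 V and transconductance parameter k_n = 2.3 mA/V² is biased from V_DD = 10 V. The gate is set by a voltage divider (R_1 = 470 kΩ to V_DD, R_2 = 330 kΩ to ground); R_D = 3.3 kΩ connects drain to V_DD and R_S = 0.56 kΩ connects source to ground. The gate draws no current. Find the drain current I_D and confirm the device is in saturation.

I_D ≈ 1.4 mA

V_G = V_DD·R_2/(R_1+R_2) = 10×330/800 = 4.12 V.
Assume saturation: I_D = (k_n/2)(V_GS − V_t)² with V_GS = V_G − I_D·R_S = 4.12 − 0.56·I_D.
Substituting gives 0.361·I_D² − 3.48·I_D + 4.26 = 0, with roots I_D = 1.44 or 8.21 mA.
The root I_D = 8.21 mA gives V_GS = -0.472 V ≤ V_t, so take I_D = 1.44 mA.
Then V_GS = 3.32 V and V_DS = V_DD − I_D(R_D+R_S) = 10 − 1.44×3.86 = 4.44 V.
Saturation requires V_DS ≥ V_GS − V_t = 1.12 V; 4.44 ≥ 1.12 ✓.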